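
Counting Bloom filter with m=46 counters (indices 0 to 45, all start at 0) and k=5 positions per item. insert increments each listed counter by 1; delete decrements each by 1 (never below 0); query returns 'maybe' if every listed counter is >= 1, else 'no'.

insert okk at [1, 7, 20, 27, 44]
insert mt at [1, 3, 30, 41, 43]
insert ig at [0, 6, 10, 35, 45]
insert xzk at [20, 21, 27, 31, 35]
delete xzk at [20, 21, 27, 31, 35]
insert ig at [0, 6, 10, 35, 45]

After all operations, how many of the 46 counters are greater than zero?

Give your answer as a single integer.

Answer: 14

Derivation:
Step 1: insert okk at [1, 7, 20, 27, 44] -> counters=[0,1,0,0,0,0,0,1,0,0,0,0,0,0,0,0,0,0,0,0,1,0,0,0,0,0,0,1,0,0,0,0,0,0,0,0,0,0,0,0,0,0,0,0,1,0]
Step 2: insert mt at [1, 3, 30, 41, 43] -> counters=[0,2,0,1,0,0,0,1,0,0,0,0,0,0,0,0,0,0,0,0,1,0,0,0,0,0,0,1,0,0,1,0,0,0,0,0,0,0,0,0,0,1,0,1,1,0]
Step 3: insert ig at [0, 6, 10, 35, 45] -> counters=[1,2,0,1,0,0,1,1,0,0,1,0,0,0,0,0,0,0,0,0,1,0,0,0,0,0,0,1,0,0,1,0,0,0,0,1,0,0,0,0,0,1,0,1,1,1]
Step 4: insert xzk at [20, 21, 27, 31, 35] -> counters=[1,2,0,1,0,0,1,1,0,0,1,0,0,0,0,0,0,0,0,0,2,1,0,0,0,0,0,2,0,0,1,1,0,0,0,2,0,0,0,0,0,1,0,1,1,1]
Step 5: delete xzk at [20, 21, 27, 31, 35] -> counters=[1,2,0,1,0,0,1,1,0,0,1,0,0,0,0,0,0,0,0,0,1,0,0,0,0,0,0,1,0,0,1,0,0,0,0,1,0,0,0,0,0,1,0,1,1,1]
Step 6: insert ig at [0, 6, 10, 35, 45] -> counters=[2,2,0,1,0,0,2,1,0,0,2,0,0,0,0,0,0,0,0,0,1,0,0,0,0,0,0,1,0,0,1,0,0,0,0,2,0,0,0,0,0,1,0,1,1,2]
Final counters=[2,2,0,1,0,0,2,1,0,0,2,0,0,0,0,0,0,0,0,0,1,0,0,0,0,0,0,1,0,0,1,0,0,0,0,2,0,0,0,0,0,1,0,1,1,2] -> 14 nonzero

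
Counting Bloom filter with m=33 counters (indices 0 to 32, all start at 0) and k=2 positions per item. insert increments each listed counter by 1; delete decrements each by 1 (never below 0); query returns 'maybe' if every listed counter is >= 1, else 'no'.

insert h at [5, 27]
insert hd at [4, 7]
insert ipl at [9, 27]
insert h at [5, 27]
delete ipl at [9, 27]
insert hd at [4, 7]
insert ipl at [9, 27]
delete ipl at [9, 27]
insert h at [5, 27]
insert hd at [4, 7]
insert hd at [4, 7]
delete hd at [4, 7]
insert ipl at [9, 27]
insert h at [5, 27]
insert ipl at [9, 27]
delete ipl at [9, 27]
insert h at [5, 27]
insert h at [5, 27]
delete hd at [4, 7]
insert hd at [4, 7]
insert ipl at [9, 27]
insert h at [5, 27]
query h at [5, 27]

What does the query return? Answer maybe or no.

Step 1: insert h at [5, 27] -> counters=[0,0,0,0,0,1,0,0,0,0,0,0,0,0,0,0,0,0,0,0,0,0,0,0,0,0,0,1,0,0,0,0,0]
Step 2: insert hd at [4, 7] -> counters=[0,0,0,0,1,1,0,1,0,0,0,0,0,0,0,0,0,0,0,0,0,0,0,0,0,0,0,1,0,0,0,0,0]
Step 3: insert ipl at [9, 27] -> counters=[0,0,0,0,1,1,0,1,0,1,0,0,0,0,0,0,0,0,0,0,0,0,0,0,0,0,0,2,0,0,0,0,0]
Step 4: insert h at [5, 27] -> counters=[0,0,0,0,1,2,0,1,0,1,0,0,0,0,0,0,0,0,0,0,0,0,0,0,0,0,0,3,0,0,0,0,0]
Step 5: delete ipl at [9, 27] -> counters=[0,0,0,0,1,2,0,1,0,0,0,0,0,0,0,0,0,0,0,0,0,0,0,0,0,0,0,2,0,0,0,0,0]
Step 6: insert hd at [4, 7] -> counters=[0,0,0,0,2,2,0,2,0,0,0,0,0,0,0,0,0,0,0,0,0,0,0,0,0,0,0,2,0,0,0,0,0]
Step 7: insert ipl at [9, 27] -> counters=[0,0,0,0,2,2,0,2,0,1,0,0,0,0,0,0,0,0,0,0,0,0,0,0,0,0,0,3,0,0,0,0,0]
Step 8: delete ipl at [9, 27] -> counters=[0,0,0,0,2,2,0,2,0,0,0,0,0,0,0,0,0,0,0,0,0,0,0,0,0,0,0,2,0,0,0,0,0]
Step 9: insert h at [5, 27] -> counters=[0,0,0,0,2,3,0,2,0,0,0,0,0,0,0,0,0,0,0,0,0,0,0,0,0,0,0,3,0,0,0,0,0]
Step 10: insert hd at [4, 7] -> counters=[0,0,0,0,3,3,0,3,0,0,0,0,0,0,0,0,0,0,0,0,0,0,0,0,0,0,0,3,0,0,0,0,0]
Step 11: insert hd at [4, 7] -> counters=[0,0,0,0,4,3,0,4,0,0,0,0,0,0,0,0,0,0,0,0,0,0,0,0,0,0,0,3,0,0,0,0,0]
Step 12: delete hd at [4, 7] -> counters=[0,0,0,0,3,3,0,3,0,0,0,0,0,0,0,0,0,0,0,0,0,0,0,0,0,0,0,3,0,0,0,0,0]
Step 13: insert ipl at [9, 27] -> counters=[0,0,0,0,3,3,0,3,0,1,0,0,0,0,0,0,0,0,0,0,0,0,0,0,0,0,0,4,0,0,0,0,0]
Step 14: insert h at [5, 27] -> counters=[0,0,0,0,3,4,0,3,0,1,0,0,0,0,0,0,0,0,0,0,0,0,0,0,0,0,0,5,0,0,0,0,0]
Step 15: insert ipl at [9, 27] -> counters=[0,0,0,0,3,4,0,3,0,2,0,0,0,0,0,0,0,0,0,0,0,0,0,0,0,0,0,6,0,0,0,0,0]
Step 16: delete ipl at [9, 27] -> counters=[0,0,0,0,3,4,0,3,0,1,0,0,0,0,0,0,0,0,0,0,0,0,0,0,0,0,0,5,0,0,0,0,0]
Step 17: insert h at [5, 27] -> counters=[0,0,0,0,3,5,0,3,0,1,0,0,0,0,0,0,0,0,0,0,0,0,0,0,0,0,0,6,0,0,0,0,0]
Step 18: insert h at [5, 27] -> counters=[0,0,0,0,3,6,0,3,0,1,0,0,0,0,0,0,0,0,0,0,0,0,0,0,0,0,0,7,0,0,0,0,0]
Step 19: delete hd at [4, 7] -> counters=[0,0,0,0,2,6,0,2,0,1,0,0,0,0,0,0,0,0,0,0,0,0,0,0,0,0,0,7,0,0,0,0,0]
Step 20: insert hd at [4, 7] -> counters=[0,0,0,0,3,6,0,3,0,1,0,0,0,0,0,0,0,0,0,0,0,0,0,0,0,0,0,7,0,0,0,0,0]
Step 21: insert ipl at [9, 27] -> counters=[0,0,0,0,3,6,0,3,0,2,0,0,0,0,0,0,0,0,0,0,0,0,0,0,0,0,0,8,0,0,0,0,0]
Step 22: insert h at [5, 27] -> counters=[0,0,0,0,3,7,0,3,0,2,0,0,0,0,0,0,0,0,0,0,0,0,0,0,0,0,0,9,0,0,0,0,0]
Query h: check counters[5]=7 counters[27]=9 -> maybe

Answer: maybe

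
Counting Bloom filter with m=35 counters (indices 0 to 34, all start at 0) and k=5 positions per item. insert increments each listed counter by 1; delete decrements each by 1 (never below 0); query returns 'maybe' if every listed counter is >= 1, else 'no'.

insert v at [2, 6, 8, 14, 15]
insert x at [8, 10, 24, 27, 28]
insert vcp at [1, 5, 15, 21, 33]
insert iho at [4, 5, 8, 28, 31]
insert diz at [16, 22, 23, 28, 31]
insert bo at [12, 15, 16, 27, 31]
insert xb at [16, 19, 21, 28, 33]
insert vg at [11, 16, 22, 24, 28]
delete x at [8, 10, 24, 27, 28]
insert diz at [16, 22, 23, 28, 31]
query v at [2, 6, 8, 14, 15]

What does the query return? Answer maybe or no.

Answer: maybe

Derivation:
Step 1: insert v at [2, 6, 8, 14, 15] -> counters=[0,0,1,0,0,0,1,0,1,0,0,0,0,0,1,1,0,0,0,0,0,0,0,0,0,0,0,0,0,0,0,0,0,0,0]
Step 2: insert x at [8, 10, 24, 27, 28] -> counters=[0,0,1,0,0,0,1,0,2,0,1,0,0,0,1,1,0,0,0,0,0,0,0,0,1,0,0,1,1,0,0,0,0,0,0]
Step 3: insert vcp at [1, 5, 15, 21, 33] -> counters=[0,1,1,0,0,1,1,0,2,0,1,0,0,0,1,2,0,0,0,0,0,1,0,0,1,0,0,1,1,0,0,0,0,1,0]
Step 4: insert iho at [4, 5, 8, 28, 31] -> counters=[0,1,1,0,1,2,1,0,3,0,1,0,0,0,1,2,0,0,0,0,0,1,0,0,1,0,0,1,2,0,0,1,0,1,0]
Step 5: insert diz at [16, 22, 23, 28, 31] -> counters=[0,1,1,0,1,2,1,0,3,0,1,0,0,0,1,2,1,0,0,0,0,1,1,1,1,0,0,1,3,0,0,2,0,1,0]
Step 6: insert bo at [12, 15, 16, 27, 31] -> counters=[0,1,1,0,1,2,1,0,3,0,1,0,1,0,1,3,2,0,0,0,0,1,1,1,1,0,0,2,3,0,0,3,0,1,0]
Step 7: insert xb at [16, 19, 21, 28, 33] -> counters=[0,1,1,0,1,2,1,0,3,0,1,0,1,0,1,3,3,0,0,1,0,2,1,1,1,0,0,2,4,0,0,3,0,2,0]
Step 8: insert vg at [11, 16, 22, 24, 28] -> counters=[0,1,1,0,1,2,1,0,3,0,1,1,1,0,1,3,4,0,0,1,0,2,2,1,2,0,0,2,5,0,0,3,0,2,0]
Step 9: delete x at [8, 10, 24, 27, 28] -> counters=[0,1,1,0,1,2,1,0,2,0,0,1,1,0,1,3,4,0,0,1,0,2,2,1,1,0,0,1,4,0,0,3,0,2,0]
Step 10: insert diz at [16, 22, 23, 28, 31] -> counters=[0,1,1,0,1,2,1,0,2,0,0,1,1,0,1,3,5,0,0,1,0,2,3,2,1,0,0,1,5,0,0,4,0,2,0]
Query v: check counters[2]=1 counters[6]=1 counters[8]=2 counters[14]=1 counters[15]=3 -> maybe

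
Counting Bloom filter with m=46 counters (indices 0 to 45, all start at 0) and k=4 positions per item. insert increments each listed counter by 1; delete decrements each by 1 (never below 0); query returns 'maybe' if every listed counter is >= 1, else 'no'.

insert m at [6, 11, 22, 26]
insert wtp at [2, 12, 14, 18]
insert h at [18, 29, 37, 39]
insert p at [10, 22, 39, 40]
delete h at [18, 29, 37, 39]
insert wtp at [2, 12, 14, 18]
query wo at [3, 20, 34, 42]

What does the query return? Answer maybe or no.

Step 1: insert m at [6, 11, 22, 26] -> counters=[0,0,0,0,0,0,1,0,0,0,0,1,0,0,0,0,0,0,0,0,0,0,1,0,0,0,1,0,0,0,0,0,0,0,0,0,0,0,0,0,0,0,0,0,0,0]
Step 2: insert wtp at [2, 12, 14, 18] -> counters=[0,0,1,0,0,0,1,0,0,0,0,1,1,0,1,0,0,0,1,0,0,0,1,0,0,0,1,0,0,0,0,0,0,0,0,0,0,0,0,0,0,0,0,0,0,0]
Step 3: insert h at [18, 29, 37, 39] -> counters=[0,0,1,0,0,0,1,0,0,0,0,1,1,0,1,0,0,0,2,0,0,0,1,0,0,0,1,0,0,1,0,0,0,0,0,0,0,1,0,1,0,0,0,0,0,0]
Step 4: insert p at [10, 22, 39, 40] -> counters=[0,0,1,0,0,0,1,0,0,0,1,1,1,0,1,0,0,0,2,0,0,0,2,0,0,0,1,0,0,1,0,0,0,0,0,0,0,1,0,2,1,0,0,0,0,0]
Step 5: delete h at [18, 29, 37, 39] -> counters=[0,0,1,0,0,0,1,0,0,0,1,1,1,0,1,0,0,0,1,0,0,0,2,0,0,0,1,0,0,0,0,0,0,0,0,0,0,0,0,1,1,0,0,0,0,0]
Step 6: insert wtp at [2, 12, 14, 18] -> counters=[0,0,2,0,0,0,1,0,0,0,1,1,2,0,2,0,0,0,2,0,0,0,2,0,0,0,1,0,0,0,0,0,0,0,0,0,0,0,0,1,1,0,0,0,0,0]
Query wo: check counters[3]=0 counters[20]=0 counters[34]=0 counters[42]=0 -> no

Answer: no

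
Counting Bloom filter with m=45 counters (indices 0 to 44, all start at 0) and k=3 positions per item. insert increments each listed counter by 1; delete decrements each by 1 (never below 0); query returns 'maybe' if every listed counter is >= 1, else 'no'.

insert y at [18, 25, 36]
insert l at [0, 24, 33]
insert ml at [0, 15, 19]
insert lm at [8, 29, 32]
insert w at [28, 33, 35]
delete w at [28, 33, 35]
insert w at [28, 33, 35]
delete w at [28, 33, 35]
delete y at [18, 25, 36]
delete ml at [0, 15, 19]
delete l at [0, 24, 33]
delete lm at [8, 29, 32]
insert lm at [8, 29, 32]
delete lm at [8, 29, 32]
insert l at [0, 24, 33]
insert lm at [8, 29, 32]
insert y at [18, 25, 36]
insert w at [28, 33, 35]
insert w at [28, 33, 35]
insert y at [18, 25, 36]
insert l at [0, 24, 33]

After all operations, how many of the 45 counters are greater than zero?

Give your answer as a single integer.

Answer: 11

Derivation:
Step 1: insert y at [18, 25, 36] -> counters=[0,0,0,0,0,0,0,0,0,0,0,0,0,0,0,0,0,0,1,0,0,0,0,0,0,1,0,0,0,0,0,0,0,0,0,0,1,0,0,0,0,0,0,0,0]
Step 2: insert l at [0, 24, 33] -> counters=[1,0,0,0,0,0,0,0,0,0,0,0,0,0,0,0,0,0,1,0,0,0,0,0,1,1,0,0,0,0,0,0,0,1,0,0,1,0,0,0,0,0,0,0,0]
Step 3: insert ml at [0, 15, 19] -> counters=[2,0,0,0,0,0,0,0,0,0,0,0,0,0,0,1,0,0,1,1,0,0,0,0,1,1,0,0,0,0,0,0,0,1,0,0,1,0,0,0,0,0,0,0,0]
Step 4: insert lm at [8, 29, 32] -> counters=[2,0,0,0,0,0,0,0,1,0,0,0,0,0,0,1,0,0,1,1,0,0,0,0,1,1,0,0,0,1,0,0,1,1,0,0,1,0,0,0,0,0,0,0,0]
Step 5: insert w at [28, 33, 35] -> counters=[2,0,0,0,0,0,0,0,1,0,0,0,0,0,0,1,0,0,1,1,0,0,0,0,1,1,0,0,1,1,0,0,1,2,0,1,1,0,0,0,0,0,0,0,0]
Step 6: delete w at [28, 33, 35] -> counters=[2,0,0,0,0,0,0,0,1,0,0,0,0,0,0,1,0,0,1,1,0,0,0,0,1,1,0,0,0,1,0,0,1,1,0,0,1,0,0,0,0,0,0,0,0]
Step 7: insert w at [28, 33, 35] -> counters=[2,0,0,0,0,0,0,0,1,0,0,0,0,0,0,1,0,0,1,1,0,0,0,0,1,1,0,0,1,1,0,0,1,2,0,1,1,0,0,0,0,0,0,0,0]
Step 8: delete w at [28, 33, 35] -> counters=[2,0,0,0,0,0,0,0,1,0,0,0,0,0,0,1,0,0,1,1,0,0,0,0,1,1,0,0,0,1,0,0,1,1,0,0,1,0,0,0,0,0,0,0,0]
Step 9: delete y at [18, 25, 36] -> counters=[2,0,0,0,0,0,0,0,1,0,0,0,0,0,0,1,0,0,0,1,0,0,0,0,1,0,0,0,0,1,0,0,1,1,0,0,0,0,0,0,0,0,0,0,0]
Step 10: delete ml at [0, 15, 19] -> counters=[1,0,0,0,0,0,0,0,1,0,0,0,0,0,0,0,0,0,0,0,0,0,0,0,1,0,0,0,0,1,0,0,1,1,0,0,0,0,0,0,0,0,0,0,0]
Step 11: delete l at [0, 24, 33] -> counters=[0,0,0,0,0,0,0,0,1,0,0,0,0,0,0,0,0,0,0,0,0,0,0,0,0,0,0,0,0,1,0,0,1,0,0,0,0,0,0,0,0,0,0,0,0]
Step 12: delete lm at [8, 29, 32] -> counters=[0,0,0,0,0,0,0,0,0,0,0,0,0,0,0,0,0,0,0,0,0,0,0,0,0,0,0,0,0,0,0,0,0,0,0,0,0,0,0,0,0,0,0,0,0]
Step 13: insert lm at [8, 29, 32] -> counters=[0,0,0,0,0,0,0,0,1,0,0,0,0,0,0,0,0,0,0,0,0,0,0,0,0,0,0,0,0,1,0,0,1,0,0,0,0,0,0,0,0,0,0,0,0]
Step 14: delete lm at [8, 29, 32] -> counters=[0,0,0,0,0,0,0,0,0,0,0,0,0,0,0,0,0,0,0,0,0,0,0,0,0,0,0,0,0,0,0,0,0,0,0,0,0,0,0,0,0,0,0,0,0]
Step 15: insert l at [0, 24, 33] -> counters=[1,0,0,0,0,0,0,0,0,0,0,0,0,0,0,0,0,0,0,0,0,0,0,0,1,0,0,0,0,0,0,0,0,1,0,0,0,0,0,0,0,0,0,0,0]
Step 16: insert lm at [8, 29, 32] -> counters=[1,0,0,0,0,0,0,0,1,0,0,0,0,0,0,0,0,0,0,0,0,0,0,0,1,0,0,0,0,1,0,0,1,1,0,0,0,0,0,0,0,0,0,0,0]
Step 17: insert y at [18, 25, 36] -> counters=[1,0,0,0,0,0,0,0,1,0,0,0,0,0,0,0,0,0,1,0,0,0,0,0,1,1,0,0,0,1,0,0,1,1,0,0,1,0,0,0,0,0,0,0,0]
Step 18: insert w at [28, 33, 35] -> counters=[1,0,0,0,0,0,0,0,1,0,0,0,0,0,0,0,0,0,1,0,0,0,0,0,1,1,0,0,1,1,0,0,1,2,0,1,1,0,0,0,0,0,0,0,0]
Step 19: insert w at [28, 33, 35] -> counters=[1,0,0,0,0,0,0,0,1,0,0,0,0,0,0,0,0,0,1,0,0,0,0,0,1,1,0,0,2,1,0,0,1,3,0,2,1,0,0,0,0,0,0,0,0]
Step 20: insert y at [18, 25, 36] -> counters=[1,0,0,0,0,0,0,0,1,0,0,0,0,0,0,0,0,0,2,0,0,0,0,0,1,2,0,0,2,1,0,0,1,3,0,2,2,0,0,0,0,0,0,0,0]
Step 21: insert l at [0, 24, 33] -> counters=[2,0,0,0,0,0,0,0,1,0,0,0,0,0,0,0,0,0,2,0,0,0,0,0,2,2,0,0,2,1,0,0,1,4,0,2,2,0,0,0,0,0,0,0,0]
Final counters=[2,0,0,0,0,0,0,0,1,0,0,0,0,0,0,0,0,0,2,0,0,0,0,0,2,2,0,0,2,1,0,0,1,4,0,2,2,0,0,0,0,0,0,0,0] -> 11 nonzero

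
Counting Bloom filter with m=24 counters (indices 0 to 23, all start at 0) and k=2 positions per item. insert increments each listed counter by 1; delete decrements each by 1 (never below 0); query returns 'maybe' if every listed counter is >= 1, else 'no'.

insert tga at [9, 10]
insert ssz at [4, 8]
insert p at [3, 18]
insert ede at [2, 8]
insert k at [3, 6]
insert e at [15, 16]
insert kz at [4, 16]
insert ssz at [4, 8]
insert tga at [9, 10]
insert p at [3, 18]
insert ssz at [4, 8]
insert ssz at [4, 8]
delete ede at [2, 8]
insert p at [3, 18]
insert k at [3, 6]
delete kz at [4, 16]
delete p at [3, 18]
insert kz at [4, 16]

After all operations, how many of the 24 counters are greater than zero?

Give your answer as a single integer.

Answer: 9

Derivation:
Step 1: insert tga at [9, 10] -> counters=[0,0,0,0,0,0,0,0,0,1,1,0,0,0,0,0,0,0,0,0,0,0,0,0]
Step 2: insert ssz at [4, 8] -> counters=[0,0,0,0,1,0,0,0,1,1,1,0,0,0,0,0,0,0,0,0,0,0,0,0]
Step 3: insert p at [3, 18] -> counters=[0,0,0,1,1,0,0,0,1,1,1,0,0,0,0,0,0,0,1,0,0,0,0,0]
Step 4: insert ede at [2, 8] -> counters=[0,0,1,1,1,0,0,0,2,1,1,0,0,0,0,0,0,0,1,0,0,0,0,0]
Step 5: insert k at [3, 6] -> counters=[0,0,1,2,1,0,1,0,2,1,1,0,0,0,0,0,0,0,1,0,0,0,0,0]
Step 6: insert e at [15, 16] -> counters=[0,0,1,2,1,0,1,0,2,1,1,0,0,0,0,1,1,0,1,0,0,0,0,0]
Step 7: insert kz at [4, 16] -> counters=[0,0,1,2,2,0,1,0,2,1,1,0,0,0,0,1,2,0,1,0,0,0,0,0]
Step 8: insert ssz at [4, 8] -> counters=[0,0,1,2,3,0,1,0,3,1,1,0,0,0,0,1,2,0,1,0,0,0,0,0]
Step 9: insert tga at [9, 10] -> counters=[0,0,1,2,3,0,1,0,3,2,2,0,0,0,0,1,2,0,1,0,0,0,0,0]
Step 10: insert p at [3, 18] -> counters=[0,0,1,3,3,0,1,0,3,2,2,0,0,0,0,1,2,0,2,0,0,0,0,0]
Step 11: insert ssz at [4, 8] -> counters=[0,0,1,3,4,0,1,0,4,2,2,0,0,0,0,1,2,0,2,0,0,0,0,0]
Step 12: insert ssz at [4, 8] -> counters=[0,0,1,3,5,0,1,0,5,2,2,0,0,0,0,1,2,0,2,0,0,0,0,0]
Step 13: delete ede at [2, 8] -> counters=[0,0,0,3,5,0,1,0,4,2,2,0,0,0,0,1,2,0,2,0,0,0,0,0]
Step 14: insert p at [3, 18] -> counters=[0,0,0,4,5,0,1,0,4,2,2,0,0,0,0,1,2,0,3,0,0,0,0,0]
Step 15: insert k at [3, 6] -> counters=[0,0,0,5,5,0,2,0,4,2,2,0,0,0,0,1,2,0,3,0,0,0,0,0]
Step 16: delete kz at [4, 16] -> counters=[0,0,0,5,4,0,2,0,4,2,2,0,0,0,0,1,1,0,3,0,0,0,0,0]
Step 17: delete p at [3, 18] -> counters=[0,0,0,4,4,0,2,0,4,2,2,0,0,0,0,1,1,0,2,0,0,0,0,0]
Step 18: insert kz at [4, 16] -> counters=[0,0,0,4,5,0,2,0,4,2,2,0,0,0,0,1,2,0,2,0,0,0,0,0]
Final counters=[0,0,0,4,5,0,2,0,4,2,2,0,0,0,0,1,2,0,2,0,0,0,0,0] -> 9 nonzero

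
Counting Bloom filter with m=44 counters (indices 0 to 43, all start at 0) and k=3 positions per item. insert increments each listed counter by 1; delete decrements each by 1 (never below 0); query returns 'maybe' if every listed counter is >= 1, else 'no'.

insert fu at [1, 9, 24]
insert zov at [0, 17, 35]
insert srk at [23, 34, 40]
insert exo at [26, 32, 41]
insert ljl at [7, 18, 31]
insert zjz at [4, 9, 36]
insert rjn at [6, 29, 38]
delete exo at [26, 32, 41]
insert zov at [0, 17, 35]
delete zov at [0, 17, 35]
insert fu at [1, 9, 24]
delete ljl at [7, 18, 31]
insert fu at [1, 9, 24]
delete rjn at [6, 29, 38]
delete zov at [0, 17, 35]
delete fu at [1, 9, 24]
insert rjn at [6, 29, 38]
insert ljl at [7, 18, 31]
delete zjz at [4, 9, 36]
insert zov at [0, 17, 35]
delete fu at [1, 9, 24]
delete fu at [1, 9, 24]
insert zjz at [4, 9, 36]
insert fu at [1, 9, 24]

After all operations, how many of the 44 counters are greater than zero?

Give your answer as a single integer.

Step 1: insert fu at [1, 9, 24] -> counters=[0,1,0,0,0,0,0,0,0,1,0,0,0,0,0,0,0,0,0,0,0,0,0,0,1,0,0,0,0,0,0,0,0,0,0,0,0,0,0,0,0,0,0,0]
Step 2: insert zov at [0, 17, 35] -> counters=[1,1,0,0,0,0,0,0,0,1,0,0,0,0,0,0,0,1,0,0,0,0,0,0,1,0,0,0,0,0,0,0,0,0,0,1,0,0,0,0,0,0,0,0]
Step 3: insert srk at [23, 34, 40] -> counters=[1,1,0,0,0,0,0,0,0,1,0,0,0,0,0,0,0,1,0,0,0,0,0,1,1,0,0,0,0,0,0,0,0,0,1,1,0,0,0,0,1,0,0,0]
Step 4: insert exo at [26, 32, 41] -> counters=[1,1,0,0,0,0,0,0,0,1,0,0,0,0,0,0,0,1,0,0,0,0,0,1,1,0,1,0,0,0,0,0,1,0,1,1,0,0,0,0,1,1,0,0]
Step 5: insert ljl at [7, 18, 31] -> counters=[1,1,0,0,0,0,0,1,0,1,0,0,0,0,0,0,0,1,1,0,0,0,0,1,1,0,1,0,0,0,0,1,1,0,1,1,0,0,0,0,1,1,0,0]
Step 6: insert zjz at [4, 9, 36] -> counters=[1,1,0,0,1,0,0,1,0,2,0,0,0,0,0,0,0,1,1,0,0,0,0,1,1,0,1,0,0,0,0,1,1,0,1,1,1,0,0,0,1,1,0,0]
Step 7: insert rjn at [6, 29, 38] -> counters=[1,1,0,0,1,0,1,1,0,2,0,0,0,0,0,0,0,1,1,0,0,0,0,1,1,0,1,0,0,1,0,1,1,0,1,1,1,0,1,0,1,1,0,0]
Step 8: delete exo at [26, 32, 41] -> counters=[1,1,0,0,1,0,1,1,0,2,0,0,0,0,0,0,0,1,1,0,0,0,0,1,1,0,0,0,0,1,0,1,0,0,1,1,1,0,1,0,1,0,0,0]
Step 9: insert zov at [0, 17, 35] -> counters=[2,1,0,0,1,0,1,1,0,2,0,0,0,0,0,0,0,2,1,0,0,0,0,1,1,0,0,0,0,1,0,1,0,0,1,2,1,0,1,0,1,0,0,0]
Step 10: delete zov at [0, 17, 35] -> counters=[1,1,0,0,1,0,1,1,0,2,0,0,0,0,0,0,0,1,1,0,0,0,0,1,1,0,0,0,0,1,0,1,0,0,1,1,1,0,1,0,1,0,0,0]
Step 11: insert fu at [1, 9, 24] -> counters=[1,2,0,0,1,0,1,1,0,3,0,0,0,0,0,0,0,1,1,0,0,0,0,1,2,0,0,0,0,1,0,1,0,0,1,1,1,0,1,0,1,0,0,0]
Step 12: delete ljl at [7, 18, 31] -> counters=[1,2,0,0,1,0,1,0,0,3,0,0,0,0,0,0,0,1,0,0,0,0,0,1,2,0,0,0,0,1,0,0,0,0,1,1,1,0,1,0,1,0,0,0]
Step 13: insert fu at [1, 9, 24] -> counters=[1,3,0,0,1,0,1,0,0,4,0,0,0,0,0,0,0,1,0,0,0,0,0,1,3,0,0,0,0,1,0,0,0,0,1,1,1,0,1,0,1,0,0,0]
Step 14: delete rjn at [6, 29, 38] -> counters=[1,3,0,0,1,0,0,0,0,4,0,0,0,0,0,0,0,1,0,0,0,0,0,1,3,0,0,0,0,0,0,0,0,0,1,1,1,0,0,0,1,0,0,0]
Step 15: delete zov at [0, 17, 35] -> counters=[0,3,0,0,1,0,0,0,0,4,0,0,0,0,0,0,0,0,0,0,0,0,0,1,3,0,0,0,0,0,0,0,0,0,1,0,1,0,0,0,1,0,0,0]
Step 16: delete fu at [1, 9, 24] -> counters=[0,2,0,0,1,0,0,0,0,3,0,0,0,0,0,0,0,0,0,0,0,0,0,1,2,0,0,0,0,0,0,0,0,0,1,0,1,0,0,0,1,0,0,0]
Step 17: insert rjn at [6, 29, 38] -> counters=[0,2,0,0,1,0,1,0,0,3,0,0,0,0,0,0,0,0,0,0,0,0,0,1,2,0,0,0,0,1,0,0,0,0,1,0,1,0,1,0,1,0,0,0]
Step 18: insert ljl at [7, 18, 31] -> counters=[0,2,0,0,1,0,1,1,0,3,0,0,0,0,0,0,0,0,1,0,0,0,0,1,2,0,0,0,0,1,0,1,0,0,1,0,1,0,1,0,1,0,0,0]
Step 19: delete zjz at [4, 9, 36] -> counters=[0,2,0,0,0,0,1,1,0,2,0,0,0,0,0,0,0,0,1,0,0,0,0,1,2,0,0,0,0,1,0,1,0,0,1,0,0,0,1,0,1,0,0,0]
Step 20: insert zov at [0, 17, 35] -> counters=[1,2,0,0,0,0,1,1,0,2,0,0,0,0,0,0,0,1,1,0,0,0,0,1,2,0,0,0,0,1,0,1,0,0,1,1,0,0,1,0,1,0,0,0]
Step 21: delete fu at [1, 9, 24] -> counters=[1,1,0,0,0,0,1,1,0,1,0,0,0,0,0,0,0,1,1,0,0,0,0,1,1,0,0,0,0,1,0,1,0,0,1,1,0,0,1,0,1,0,0,0]
Step 22: delete fu at [1, 9, 24] -> counters=[1,0,0,0,0,0,1,1,0,0,0,0,0,0,0,0,0,1,1,0,0,0,0,1,0,0,0,0,0,1,0,1,0,0,1,1,0,0,1,0,1,0,0,0]
Step 23: insert zjz at [4, 9, 36] -> counters=[1,0,0,0,1,0,1,1,0,1,0,0,0,0,0,0,0,1,1,0,0,0,0,1,0,0,0,0,0,1,0,1,0,0,1,1,1,0,1,0,1,0,0,0]
Step 24: insert fu at [1, 9, 24] -> counters=[1,1,0,0,1,0,1,1,0,2,0,0,0,0,0,0,0,1,1,0,0,0,0,1,1,0,0,0,0,1,0,1,0,0,1,1,1,0,1,0,1,0,0,0]
Final counters=[1,1,0,0,1,0,1,1,0,2,0,0,0,0,0,0,0,1,1,0,0,0,0,1,1,0,0,0,0,1,0,1,0,0,1,1,1,0,1,0,1,0,0,0] -> 17 nonzero

Answer: 17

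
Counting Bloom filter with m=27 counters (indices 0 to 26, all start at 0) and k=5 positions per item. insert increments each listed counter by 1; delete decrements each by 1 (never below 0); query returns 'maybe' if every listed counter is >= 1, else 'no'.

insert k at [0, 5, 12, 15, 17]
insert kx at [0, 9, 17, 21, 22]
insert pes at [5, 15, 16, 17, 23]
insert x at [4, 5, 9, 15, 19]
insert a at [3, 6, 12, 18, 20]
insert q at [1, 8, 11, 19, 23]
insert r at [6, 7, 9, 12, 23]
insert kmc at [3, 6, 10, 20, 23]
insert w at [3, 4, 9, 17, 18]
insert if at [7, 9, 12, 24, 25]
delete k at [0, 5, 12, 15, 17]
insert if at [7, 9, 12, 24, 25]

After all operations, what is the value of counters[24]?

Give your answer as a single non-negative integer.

Answer: 2

Derivation:
Step 1: insert k at [0, 5, 12, 15, 17] -> counters=[1,0,0,0,0,1,0,0,0,0,0,0,1,0,0,1,0,1,0,0,0,0,0,0,0,0,0]
Step 2: insert kx at [0, 9, 17, 21, 22] -> counters=[2,0,0,0,0,1,0,0,0,1,0,0,1,0,0,1,0,2,0,0,0,1,1,0,0,0,0]
Step 3: insert pes at [5, 15, 16, 17, 23] -> counters=[2,0,0,0,0,2,0,0,0,1,0,0,1,0,0,2,1,3,0,0,0,1,1,1,0,0,0]
Step 4: insert x at [4, 5, 9, 15, 19] -> counters=[2,0,0,0,1,3,0,0,0,2,0,0,1,0,0,3,1,3,0,1,0,1,1,1,0,0,0]
Step 5: insert a at [3, 6, 12, 18, 20] -> counters=[2,0,0,1,1,3,1,0,0,2,0,0,2,0,0,3,1,3,1,1,1,1,1,1,0,0,0]
Step 6: insert q at [1, 8, 11, 19, 23] -> counters=[2,1,0,1,1,3,1,0,1,2,0,1,2,0,0,3,1,3,1,2,1,1,1,2,0,0,0]
Step 7: insert r at [6, 7, 9, 12, 23] -> counters=[2,1,0,1,1,3,2,1,1,3,0,1,3,0,0,3,1,3,1,2,1,1,1,3,0,0,0]
Step 8: insert kmc at [3, 6, 10, 20, 23] -> counters=[2,1,0,2,1,3,3,1,1,3,1,1,3,0,0,3,1,3,1,2,2,1,1,4,0,0,0]
Step 9: insert w at [3, 4, 9, 17, 18] -> counters=[2,1,0,3,2,3,3,1,1,4,1,1,3,0,0,3,1,4,2,2,2,1,1,4,0,0,0]
Step 10: insert if at [7, 9, 12, 24, 25] -> counters=[2,1,0,3,2,3,3,2,1,5,1,1,4,0,0,3,1,4,2,2,2,1,1,4,1,1,0]
Step 11: delete k at [0, 5, 12, 15, 17] -> counters=[1,1,0,3,2,2,3,2,1,5,1,1,3,0,0,2,1,3,2,2,2,1,1,4,1,1,0]
Step 12: insert if at [7, 9, 12, 24, 25] -> counters=[1,1,0,3,2,2,3,3,1,6,1,1,4,0,0,2,1,3,2,2,2,1,1,4,2,2,0]
Final counters=[1,1,0,3,2,2,3,3,1,6,1,1,4,0,0,2,1,3,2,2,2,1,1,4,2,2,0] -> counters[24]=2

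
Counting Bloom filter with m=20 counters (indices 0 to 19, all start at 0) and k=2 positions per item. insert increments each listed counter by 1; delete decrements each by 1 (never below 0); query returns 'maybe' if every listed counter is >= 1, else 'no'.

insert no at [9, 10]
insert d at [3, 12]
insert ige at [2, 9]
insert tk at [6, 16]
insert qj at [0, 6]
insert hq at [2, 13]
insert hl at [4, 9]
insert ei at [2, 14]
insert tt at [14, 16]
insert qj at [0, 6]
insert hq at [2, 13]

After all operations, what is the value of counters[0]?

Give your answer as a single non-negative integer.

Answer: 2

Derivation:
Step 1: insert no at [9, 10] -> counters=[0,0,0,0,0,0,0,0,0,1,1,0,0,0,0,0,0,0,0,0]
Step 2: insert d at [3, 12] -> counters=[0,0,0,1,0,0,0,0,0,1,1,0,1,0,0,0,0,0,0,0]
Step 3: insert ige at [2, 9] -> counters=[0,0,1,1,0,0,0,0,0,2,1,0,1,0,0,0,0,0,0,0]
Step 4: insert tk at [6, 16] -> counters=[0,0,1,1,0,0,1,0,0,2,1,0,1,0,0,0,1,0,0,0]
Step 5: insert qj at [0, 6] -> counters=[1,0,1,1,0,0,2,0,0,2,1,0,1,0,0,0,1,0,0,0]
Step 6: insert hq at [2, 13] -> counters=[1,0,2,1,0,0,2,0,0,2,1,0,1,1,0,0,1,0,0,0]
Step 7: insert hl at [4, 9] -> counters=[1,0,2,1,1,0,2,0,0,3,1,0,1,1,0,0,1,0,0,0]
Step 8: insert ei at [2, 14] -> counters=[1,0,3,1,1,0,2,0,0,3,1,0,1,1,1,0,1,0,0,0]
Step 9: insert tt at [14, 16] -> counters=[1,0,3,1,1,0,2,0,0,3,1,0,1,1,2,0,2,0,0,0]
Step 10: insert qj at [0, 6] -> counters=[2,0,3,1,1,0,3,0,0,3,1,0,1,1,2,0,2,0,0,0]
Step 11: insert hq at [2, 13] -> counters=[2,0,4,1,1,0,3,0,0,3,1,0,1,2,2,0,2,0,0,0]
Final counters=[2,0,4,1,1,0,3,0,0,3,1,0,1,2,2,0,2,0,0,0] -> counters[0]=2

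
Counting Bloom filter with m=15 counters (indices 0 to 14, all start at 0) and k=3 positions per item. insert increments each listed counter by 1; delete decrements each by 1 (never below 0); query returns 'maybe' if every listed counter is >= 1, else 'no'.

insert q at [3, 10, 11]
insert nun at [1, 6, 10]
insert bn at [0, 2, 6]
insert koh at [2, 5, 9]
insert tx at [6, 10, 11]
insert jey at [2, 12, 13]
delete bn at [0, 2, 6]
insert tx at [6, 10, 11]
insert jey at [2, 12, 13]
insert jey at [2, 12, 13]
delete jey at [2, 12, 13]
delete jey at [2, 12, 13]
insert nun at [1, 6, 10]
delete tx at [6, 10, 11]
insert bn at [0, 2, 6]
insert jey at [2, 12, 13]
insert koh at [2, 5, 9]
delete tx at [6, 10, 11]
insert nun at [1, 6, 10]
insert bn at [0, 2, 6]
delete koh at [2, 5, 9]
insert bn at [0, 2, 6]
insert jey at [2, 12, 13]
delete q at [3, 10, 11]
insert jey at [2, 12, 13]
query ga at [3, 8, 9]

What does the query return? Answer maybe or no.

Answer: no

Derivation:
Step 1: insert q at [3, 10, 11] -> counters=[0,0,0,1,0,0,0,0,0,0,1,1,0,0,0]
Step 2: insert nun at [1, 6, 10] -> counters=[0,1,0,1,0,0,1,0,0,0,2,1,0,0,0]
Step 3: insert bn at [0, 2, 6] -> counters=[1,1,1,1,0,0,2,0,0,0,2,1,0,0,0]
Step 4: insert koh at [2, 5, 9] -> counters=[1,1,2,1,0,1,2,0,0,1,2,1,0,0,0]
Step 5: insert tx at [6, 10, 11] -> counters=[1,1,2,1,0,1,3,0,0,1,3,2,0,0,0]
Step 6: insert jey at [2, 12, 13] -> counters=[1,1,3,1,0,1,3,0,0,1,3,2,1,1,0]
Step 7: delete bn at [0, 2, 6] -> counters=[0,1,2,1,0,1,2,0,0,1,3,2,1,1,0]
Step 8: insert tx at [6, 10, 11] -> counters=[0,1,2,1,0,1,3,0,0,1,4,3,1,1,0]
Step 9: insert jey at [2, 12, 13] -> counters=[0,1,3,1,0,1,3,0,0,1,4,3,2,2,0]
Step 10: insert jey at [2, 12, 13] -> counters=[0,1,4,1,0,1,3,0,0,1,4,3,3,3,0]
Step 11: delete jey at [2, 12, 13] -> counters=[0,1,3,1,0,1,3,0,0,1,4,3,2,2,0]
Step 12: delete jey at [2, 12, 13] -> counters=[0,1,2,1,0,1,3,0,0,1,4,3,1,1,0]
Step 13: insert nun at [1, 6, 10] -> counters=[0,2,2,1,0,1,4,0,0,1,5,3,1,1,0]
Step 14: delete tx at [6, 10, 11] -> counters=[0,2,2,1,0,1,3,0,0,1,4,2,1,1,0]
Step 15: insert bn at [0, 2, 6] -> counters=[1,2,3,1,0,1,4,0,0,1,4,2,1,1,0]
Step 16: insert jey at [2, 12, 13] -> counters=[1,2,4,1,0,1,4,0,0,1,4,2,2,2,0]
Step 17: insert koh at [2, 5, 9] -> counters=[1,2,5,1,0,2,4,0,0,2,4,2,2,2,0]
Step 18: delete tx at [6, 10, 11] -> counters=[1,2,5,1,0,2,3,0,0,2,3,1,2,2,0]
Step 19: insert nun at [1, 6, 10] -> counters=[1,3,5,1,0,2,4,0,0,2,4,1,2,2,0]
Step 20: insert bn at [0, 2, 6] -> counters=[2,3,6,1,0,2,5,0,0,2,4,1,2,2,0]
Step 21: delete koh at [2, 5, 9] -> counters=[2,3,5,1,0,1,5,0,0,1,4,1,2,2,0]
Step 22: insert bn at [0, 2, 6] -> counters=[3,3,6,1,0,1,6,0,0,1,4,1,2,2,0]
Step 23: insert jey at [2, 12, 13] -> counters=[3,3,7,1,0,1,6,0,0,1,4,1,3,3,0]
Step 24: delete q at [3, 10, 11] -> counters=[3,3,7,0,0,1,6,0,0,1,3,0,3,3,0]
Step 25: insert jey at [2, 12, 13] -> counters=[3,3,8,0,0,1,6,0,0,1,3,0,4,4,0]
Query ga: check counters[3]=0 counters[8]=0 counters[9]=1 -> no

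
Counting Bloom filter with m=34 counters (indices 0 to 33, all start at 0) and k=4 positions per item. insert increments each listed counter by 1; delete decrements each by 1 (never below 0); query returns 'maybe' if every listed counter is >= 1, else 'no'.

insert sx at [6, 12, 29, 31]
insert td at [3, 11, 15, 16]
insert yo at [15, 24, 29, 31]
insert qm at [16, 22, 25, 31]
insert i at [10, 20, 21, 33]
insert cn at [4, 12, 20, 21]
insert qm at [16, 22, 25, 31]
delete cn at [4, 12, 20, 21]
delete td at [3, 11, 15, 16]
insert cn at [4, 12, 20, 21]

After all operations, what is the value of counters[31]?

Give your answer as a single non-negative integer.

Answer: 4

Derivation:
Step 1: insert sx at [6, 12, 29, 31] -> counters=[0,0,0,0,0,0,1,0,0,0,0,0,1,0,0,0,0,0,0,0,0,0,0,0,0,0,0,0,0,1,0,1,0,0]
Step 2: insert td at [3, 11, 15, 16] -> counters=[0,0,0,1,0,0,1,0,0,0,0,1,1,0,0,1,1,0,0,0,0,0,0,0,0,0,0,0,0,1,0,1,0,0]
Step 3: insert yo at [15, 24, 29, 31] -> counters=[0,0,0,1,0,0,1,0,0,0,0,1,1,0,0,2,1,0,0,0,0,0,0,0,1,0,0,0,0,2,0,2,0,0]
Step 4: insert qm at [16, 22, 25, 31] -> counters=[0,0,0,1,0,0,1,0,0,0,0,1,1,0,0,2,2,0,0,0,0,0,1,0,1,1,0,0,0,2,0,3,0,0]
Step 5: insert i at [10, 20, 21, 33] -> counters=[0,0,0,1,0,0,1,0,0,0,1,1,1,0,0,2,2,0,0,0,1,1,1,0,1,1,0,0,0,2,0,3,0,1]
Step 6: insert cn at [4, 12, 20, 21] -> counters=[0,0,0,1,1,0,1,0,0,0,1,1,2,0,0,2,2,0,0,0,2,2,1,0,1,1,0,0,0,2,0,3,0,1]
Step 7: insert qm at [16, 22, 25, 31] -> counters=[0,0,0,1,1,0,1,0,0,0,1,1,2,0,0,2,3,0,0,0,2,2,2,0,1,2,0,0,0,2,0,4,0,1]
Step 8: delete cn at [4, 12, 20, 21] -> counters=[0,0,0,1,0,0,1,0,0,0,1,1,1,0,0,2,3,0,0,0,1,1,2,0,1,2,0,0,0,2,0,4,0,1]
Step 9: delete td at [3, 11, 15, 16] -> counters=[0,0,0,0,0,0,1,0,0,0,1,0,1,0,0,1,2,0,0,0,1,1,2,0,1,2,0,0,0,2,0,4,0,1]
Step 10: insert cn at [4, 12, 20, 21] -> counters=[0,0,0,0,1,0,1,0,0,0,1,0,2,0,0,1,2,0,0,0,2,2,2,0,1,2,0,0,0,2,0,4,0,1]
Final counters=[0,0,0,0,1,0,1,0,0,0,1,0,2,0,0,1,2,0,0,0,2,2,2,0,1,2,0,0,0,2,0,4,0,1] -> counters[31]=4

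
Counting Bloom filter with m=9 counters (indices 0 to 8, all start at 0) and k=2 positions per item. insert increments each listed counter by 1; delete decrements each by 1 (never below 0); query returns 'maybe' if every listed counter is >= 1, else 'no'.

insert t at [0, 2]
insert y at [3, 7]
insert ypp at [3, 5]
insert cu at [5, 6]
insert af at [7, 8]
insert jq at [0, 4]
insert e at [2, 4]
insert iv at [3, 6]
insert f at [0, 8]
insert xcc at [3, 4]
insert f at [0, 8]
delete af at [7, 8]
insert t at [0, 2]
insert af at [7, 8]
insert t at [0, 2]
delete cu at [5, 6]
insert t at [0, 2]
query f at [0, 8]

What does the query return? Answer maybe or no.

Answer: maybe

Derivation:
Step 1: insert t at [0, 2] -> counters=[1,0,1,0,0,0,0,0,0]
Step 2: insert y at [3, 7] -> counters=[1,0,1,1,0,0,0,1,0]
Step 3: insert ypp at [3, 5] -> counters=[1,0,1,2,0,1,0,1,0]
Step 4: insert cu at [5, 6] -> counters=[1,0,1,2,0,2,1,1,0]
Step 5: insert af at [7, 8] -> counters=[1,0,1,2,0,2,1,2,1]
Step 6: insert jq at [0, 4] -> counters=[2,0,1,2,1,2,1,2,1]
Step 7: insert e at [2, 4] -> counters=[2,0,2,2,2,2,1,2,1]
Step 8: insert iv at [3, 6] -> counters=[2,0,2,3,2,2,2,2,1]
Step 9: insert f at [0, 8] -> counters=[3,0,2,3,2,2,2,2,2]
Step 10: insert xcc at [3, 4] -> counters=[3,0,2,4,3,2,2,2,2]
Step 11: insert f at [0, 8] -> counters=[4,0,2,4,3,2,2,2,3]
Step 12: delete af at [7, 8] -> counters=[4,0,2,4,3,2,2,1,2]
Step 13: insert t at [0, 2] -> counters=[5,0,3,4,3,2,2,1,2]
Step 14: insert af at [7, 8] -> counters=[5,0,3,4,3,2,2,2,3]
Step 15: insert t at [0, 2] -> counters=[6,0,4,4,3,2,2,2,3]
Step 16: delete cu at [5, 6] -> counters=[6,0,4,4,3,1,1,2,3]
Step 17: insert t at [0, 2] -> counters=[7,0,5,4,3,1,1,2,3]
Query f: check counters[0]=7 counters[8]=3 -> maybe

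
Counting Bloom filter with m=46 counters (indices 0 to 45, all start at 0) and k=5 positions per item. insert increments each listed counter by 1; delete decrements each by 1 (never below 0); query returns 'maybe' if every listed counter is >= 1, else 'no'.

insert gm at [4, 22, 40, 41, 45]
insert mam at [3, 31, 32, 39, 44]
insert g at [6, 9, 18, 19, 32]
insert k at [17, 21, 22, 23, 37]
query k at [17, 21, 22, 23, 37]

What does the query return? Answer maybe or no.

Step 1: insert gm at [4, 22, 40, 41, 45] -> counters=[0,0,0,0,1,0,0,0,0,0,0,0,0,0,0,0,0,0,0,0,0,0,1,0,0,0,0,0,0,0,0,0,0,0,0,0,0,0,0,0,1,1,0,0,0,1]
Step 2: insert mam at [3, 31, 32, 39, 44] -> counters=[0,0,0,1,1,0,0,0,0,0,0,0,0,0,0,0,0,0,0,0,0,0,1,0,0,0,0,0,0,0,0,1,1,0,0,0,0,0,0,1,1,1,0,0,1,1]
Step 3: insert g at [6, 9, 18, 19, 32] -> counters=[0,0,0,1,1,0,1,0,0,1,0,0,0,0,0,0,0,0,1,1,0,0,1,0,0,0,0,0,0,0,0,1,2,0,0,0,0,0,0,1,1,1,0,0,1,1]
Step 4: insert k at [17, 21, 22, 23, 37] -> counters=[0,0,0,1,1,0,1,0,0,1,0,0,0,0,0,0,0,1,1,1,0,1,2,1,0,0,0,0,0,0,0,1,2,0,0,0,0,1,0,1,1,1,0,0,1,1]
Query k: check counters[17]=1 counters[21]=1 counters[22]=2 counters[23]=1 counters[37]=1 -> maybe

Answer: maybe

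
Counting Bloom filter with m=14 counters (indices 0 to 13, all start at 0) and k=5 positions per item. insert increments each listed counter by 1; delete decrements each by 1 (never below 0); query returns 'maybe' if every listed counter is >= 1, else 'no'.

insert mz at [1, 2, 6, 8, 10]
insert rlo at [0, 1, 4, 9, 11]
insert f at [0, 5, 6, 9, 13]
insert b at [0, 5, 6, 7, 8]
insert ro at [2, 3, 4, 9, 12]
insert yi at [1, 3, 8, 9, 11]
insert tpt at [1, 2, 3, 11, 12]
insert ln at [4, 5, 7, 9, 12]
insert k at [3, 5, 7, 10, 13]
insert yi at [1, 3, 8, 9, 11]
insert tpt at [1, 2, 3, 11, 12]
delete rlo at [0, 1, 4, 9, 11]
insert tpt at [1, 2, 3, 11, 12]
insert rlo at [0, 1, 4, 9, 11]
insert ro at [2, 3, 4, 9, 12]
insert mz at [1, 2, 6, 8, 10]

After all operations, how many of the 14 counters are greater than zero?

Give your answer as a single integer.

Step 1: insert mz at [1, 2, 6, 8, 10] -> counters=[0,1,1,0,0,0,1,0,1,0,1,0,0,0]
Step 2: insert rlo at [0, 1, 4, 9, 11] -> counters=[1,2,1,0,1,0,1,0,1,1,1,1,0,0]
Step 3: insert f at [0, 5, 6, 9, 13] -> counters=[2,2,1,0,1,1,2,0,1,2,1,1,0,1]
Step 4: insert b at [0, 5, 6, 7, 8] -> counters=[3,2,1,0,1,2,3,1,2,2,1,1,0,1]
Step 5: insert ro at [2, 3, 4, 9, 12] -> counters=[3,2,2,1,2,2,3,1,2,3,1,1,1,1]
Step 6: insert yi at [1, 3, 8, 9, 11] -> counters=[3,3,2,2,2,2,3,1,3,4,1,2,1,1]
Step 7: insert tpt at [1, 2, 3, 11, 12] -> counters=[3,4,3,3,2,2,3,1,3,4,1,3,2,1]
Step 8: insert ln at [4, 5, 7, 9, 12] -> counters=[3,4,3,3,3,3,3,2,3,5,1,3,3,1]
Step 9: insert k at [3, 5, 7, 10, 13] -> counters=[3,4,3,4,3,4,3,3,3,5,2,3,3,2]
Step 10: insert yi at [1, 3, 8, 9, 11] -> counters=[3,5,3,5,3,4,3,3,4,6,2,4,3,2]
Step 11: insert tpt at [1, 2, 3, 11, 12] -> counters=[3,6,4,6,3,4,3,3,4,6,2,5,4,2]
Step 12: delete rlo at [0, 1, 4, 9, 11] -> counters=[2,5,4,6,2,4,3,3,4,5,2,4,4,2]
Step 13: insert tpt at [1, 2, 3, 11, 12] -> counters=[2,6,5,7,2,4,3,3,4,5,2,5,5,2]
Step 14: insert rlo at [0, 1, 4, 9, 11] -> counters=[3,7,5,7,3,4,3,3,4,6,2,6,5,2]
Step 15: insert ro at [2, 3, 4, 9, 12] -> counters=[3,7,6,8,4,4,3,3,4,7,2,6,6,2]
Step 16: insert mz at [1, 2, 6, 8, 10] -> counters=[3,8,7,8,4,4,4,3,5,7,3,6,6,2]
Final counters=[3,8,7,8,4,4,4,3,5,7,3,6,6,2] -> 14 nonzero

Answer: 14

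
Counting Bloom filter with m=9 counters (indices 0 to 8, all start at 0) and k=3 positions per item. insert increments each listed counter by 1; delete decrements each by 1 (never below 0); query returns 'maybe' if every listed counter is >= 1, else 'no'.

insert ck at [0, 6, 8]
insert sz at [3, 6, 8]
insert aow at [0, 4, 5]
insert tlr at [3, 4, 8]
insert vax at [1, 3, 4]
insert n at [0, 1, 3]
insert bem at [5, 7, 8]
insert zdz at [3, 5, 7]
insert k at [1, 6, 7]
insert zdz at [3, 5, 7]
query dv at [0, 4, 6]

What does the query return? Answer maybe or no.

Answer: maybe

Derivation:
Step 1: insert ck at [0, 6, 8] -> counters=[1,0,0,0,0,0,1,0,1]
Step 2: insert sz at [3, 6, 8] -> counters=[1,0,0,1,0,0,2,0,2]
Step 3: insert aow at [0, 4, 5] -> counters=[2,0,0,1,1,1,2,0,2]
Step 4: insert tlr at [3, 4, 8] -> counters=[2,0,0,2,2,1,2,0,3]
Step 5: insert vax at [1, 3, 4] -> counters=[2,1,0,3,3,1,2,0,3]
Step 6: insert n at [0, 1, 3] -> counters=[3,2,0,4,3,1,2,0,3]
Step 7: insert bem at [5, 7, 8] -> counters=[3,2,0,4,3,2,2,1,4]
Step 8: insert zdz at [3, 5, 7] -> counters=[3,2,0,5,3,3,2,2,4]
Step 9: insert k at [1, 6, 7] -> counters=[3,3,0,5,3,3,3,3,4]
Step 10: insert zdz at [3, 5, 7] -> counters=[3,3,0,6,3,4,3,4,4]
Query dv: check counters[0]=3 counters[4]=3 counters[6]=3 -> maybe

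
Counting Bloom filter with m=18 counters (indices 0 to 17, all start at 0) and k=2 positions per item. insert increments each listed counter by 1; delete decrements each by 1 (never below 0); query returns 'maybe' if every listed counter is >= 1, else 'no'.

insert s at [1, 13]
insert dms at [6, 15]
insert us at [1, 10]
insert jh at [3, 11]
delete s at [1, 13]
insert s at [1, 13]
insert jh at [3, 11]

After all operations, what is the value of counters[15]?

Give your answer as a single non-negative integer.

Step 1: insert s at [1, 13] -> counters=[0,1,0,0,0,0,0,0,0,0,0,0,0,1,0,0,0,0]
Step 2: insert dms at [6, 15] -> counters=[0,1,0,0,0,0,1,0,0,0,0,0,0,1,0,1,0,0]
Step 3: insert us at [1, 10] -> counters=[0,2,0,0,0,0,1,0,0,0,1,0,0,1,0,1,0,0]
Step 4: insert jh at [3, 11] -> counters=[0,2,0,1,0,0,1,0,0,0,1,1,0,1,0,1,0,0]
Step 5: delete s at [1, 13] -> counters=[0,1,0,1,0,0,1,0,0,0,1,1,0,0,0,1,0,0]
Step 6: insert s at [1, 13] -> counters=[0,2,0,1,0,0,1,0,0,0,1,1,0,1,0,1,0,0]
Step 7: insert jh at [3, 11] -> counters=[0,2,0,2,0,0,1,0,0,0,1,2,0,1,0,1,0,0]
Final counters=[0,2,0,2,0,0,1,0,0,0,1,2,0,1,0,1,0,0] -> counters[15]=1

Answer: 1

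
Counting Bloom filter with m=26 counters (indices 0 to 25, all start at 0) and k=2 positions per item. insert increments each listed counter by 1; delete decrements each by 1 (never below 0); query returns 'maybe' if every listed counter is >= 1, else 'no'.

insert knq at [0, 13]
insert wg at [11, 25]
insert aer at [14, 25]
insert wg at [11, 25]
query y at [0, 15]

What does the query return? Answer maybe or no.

Answer: no

Derivation:
Step 1: insert knq at [0, 13] -> counters=[1,0,0,0,0,0,0,0,0,0,0,0,0,1,0,0,0,0,0,0,0,0,0,0,0,0]
Step 2: insert wg at [11, 25] -> counters=[1,0,0,0,0,0,0,0,0,0,0,1,0,1,0,0,0,0,0,0,0,0,0,0,0,1]
Step 3: insert aer at [14, 25] -> counters=[1,0,0,0,0,0,0,0,0,0,0,1,0,1,1,0,0,0,0,0,0,0,0,0,0,2]
Step 4: insert wg at [11, 25] -> counters=[1,0,0,0,0,0,0,0,0,0,0,2,0,1,1,0,0,0,0,0,0,0,0,0,0,3]
Query y: check counters[0]=1 counters[15]=0 -> no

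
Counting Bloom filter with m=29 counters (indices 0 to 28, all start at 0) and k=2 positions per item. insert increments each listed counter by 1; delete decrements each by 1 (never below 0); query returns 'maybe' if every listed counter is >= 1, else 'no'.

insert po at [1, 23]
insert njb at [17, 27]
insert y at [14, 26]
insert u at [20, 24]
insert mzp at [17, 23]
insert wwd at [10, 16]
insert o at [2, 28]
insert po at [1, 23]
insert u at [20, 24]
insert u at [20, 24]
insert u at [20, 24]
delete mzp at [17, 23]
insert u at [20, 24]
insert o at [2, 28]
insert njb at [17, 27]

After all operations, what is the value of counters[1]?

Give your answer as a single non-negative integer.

Step 1: insert po at [1, 23] -> counters=[0,1,0,0,0,0,0,0,0,0,0,0,0,0,0,0,0,0,0,0,0,0,0,1,0,0,0,0,0]
Step 2: insert njb at [17, 27] -> counters=[0,1,0,0,0,0,0,0,0,0,0,0,0,0,0,0,0,1,0,0,0,0,0,1,0,0,0,1,0]
Step 3: insert y at [14, 26] -> counters=[0,1,0,0,0,0,0,0,0,0,0,0,0,0,1,0,0,1,0,0,0,0,0,1,0,0,1,1,0]
Step 4: insert u at [20, 24] -> counters=[0,1,0,0,0,0,0,0,0,0,0,0,0,0,1,0,0,1,0,0,1,0,0,1,1,0,1,1,0]
Step 5: insert mzp at [17, 23] -> counters=[0,1,0,0,0,0,0,0,0,0,0,0,0,0,1,0,0,2,0,0,1,0,0,2,1,0,1,1,0]
Step 6: insert wwd at [10, 16] -> counters=[0,1,0,0,0,0,0,0,0,0,1,0,0,0,1,0,1,2,0,0,1,0,0,2,1,0,1,1,0]
Step 7: insert o at [2, 28] -> counters=[0,1,1,0,0,0,0,0,0,0,1,0,0,0,1,0,1,2,0,0,1,0,0,2,1,0,1,1,1]
Step 8: insert po at [1, 23] -> counters=[0,2,1,0,0,0,0,0,0,0,1,0,0,0,1,0,1,2,0,0,1,0,0,3,1,0,1,1,1]
Step 9: insert u at [20, 24] -> counters=[0,2,1,0,0,0,0,0,0,0,1,0,0,0,1,0,1,2,0,0,2,0,0,3,2,0,1,1,1]
Step 10: insert u at [20, 24] -> counters=[0,2,1,0,0,0,0,0,0,0,1,0,0,0,1,0,1,2,0,0,3,0,0,3,3,0,1,1,1]
Step 11: insert u at [20, 24] -> counters=[0,2,1,0,0,0,0,0,0,0,1,0,0,0,1,0,1,2,0,0,4,0,0,3,4,0,1,1,1]
Step 12: delete mzp at [17, 23] -> counters=[0,2,1,0,0,0,0,0,0,0,1,0,0,0,1,0,1,1,0,0,4,0,0,2,4,0,1,1,1]
Step 13: insert u at [20, 24] -> counters=[0,2,1,0,0,0,0,0,0,0,1,0,0,0,1,0,1,1,0,0,5,0,0,2,5,0,1,1,1]
Step 14: insert o at [2, 28] -> counters=[0,2,2,0,0,0,0,0,0,0,1,0,0,0,1,0,1,1,0,0,5,0,0,2,5,0,1,1,2]
Step 15: insert njb at [17, 27] -> counters=[0,2,2,0,0,0,0,0,0,0,1,0,0,0,1,0,1,2,0,0,5,0,0,2,5,0,1,2,2]
Final counters=[0,2,2,0,0,0,0,0,0,0,1,0,0,0,1,0,1,2,0,0,5,0,0,2,5,0,1,2,2] -> counters[1]=2

Answer: 2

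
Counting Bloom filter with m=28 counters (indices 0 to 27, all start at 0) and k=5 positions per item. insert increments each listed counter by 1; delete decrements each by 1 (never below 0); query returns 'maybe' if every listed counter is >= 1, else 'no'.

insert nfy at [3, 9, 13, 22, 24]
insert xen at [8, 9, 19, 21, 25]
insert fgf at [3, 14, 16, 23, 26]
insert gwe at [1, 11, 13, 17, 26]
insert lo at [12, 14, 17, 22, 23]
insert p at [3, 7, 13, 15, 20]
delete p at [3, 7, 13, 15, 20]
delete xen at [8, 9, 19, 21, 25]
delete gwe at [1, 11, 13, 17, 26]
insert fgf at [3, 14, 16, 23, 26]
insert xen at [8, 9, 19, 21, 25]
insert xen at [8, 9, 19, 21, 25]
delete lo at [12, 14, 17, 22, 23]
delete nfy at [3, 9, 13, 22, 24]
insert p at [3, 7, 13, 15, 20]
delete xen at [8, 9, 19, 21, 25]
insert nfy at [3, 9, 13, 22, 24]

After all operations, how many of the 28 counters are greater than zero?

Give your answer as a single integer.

Answer: 16

Derivation:
Step 1: insert nfy at [3, 9, 13, 22, 24] -> counters=[0,0,0,1,0,0,0,0,0,1,0,0,0,1,0,0,0,0,0,0,0,0,1,0,1,0,0,0]
Step 2: insert xen at [8, 9, 19, 21, 25] -> counters=[0,0,0,1,0,0,0,0,1,2,0,0,0,1,0,0,0,0,0,1,0,1,1,0,1,1,0,0]
Step 3: insert fgf at [3, 14, 16, 23, 26] -> counters=[0,0,0,2,0,0,0,0,1,2,0,0,0,1,1,0,1,0,0,1,0,1,1,1,1,1,1,0]
Step 4: insert gwe at [1, 11, 13, 17, 26] -> counters=[0,1,0,2,0,0,0,0,1,2,0,1,0,2,1,0,1,1,0,1,0,1,1,1,1,1,2,0]
Step 5: insert lo at [12, 14, 17, 22, 23] -> counters=[0,1,0,2,0,0,0,0,1,2,0,1,1,2,2,0,1,2,0,1,0,1,2,2,1,1,2,0]
Step 6: insert p at [3, 7, 13, 15, 20] -> counters=[0,1,0,3,0,0,0,1,1,2,0,1,1,3,2,1,1,2,0,1,1,1,2,2,1,1,2,0]
Step 7: delete p at [3, 7, 13, 15, 20] -> counters=[0,1,0,2,0,0,0,0,1,2,0,1,1,2,2,0,1,2,0,1,0,1,2,2,1,1,2,0]
Step 8: delete xen at [8, 9, 19, 21, 25] -> counters=[0,1,0,2,0,0,0,0,0,1,0,1,1,2,2,0,1,2,0,0,0,0,2,2,1,0,2,0]
Step 9: delete gwe at [1, 11, 13, 17, 26] -> counters=[0,0,0,2,0,0,0,0,0,1,0,0,1,1,2,0,1,1,0,0,0,0,2,2,1,0,1,0]
Step 10: insert fgf at [3, 14, 16, 23, 26] -> counters=[0,0,0,3,0,0,0,0,0,1,0,0,1,1,3,0,2,1,0,0,0,0,2,3,1,0,2,0]
Step 11: insert xen at [8, 9, 19, 21, 25] -> counters=[0,0,0,3,0,0,0,0,1,2,0,0,1,1,3,0,2,1,0,1,0,1,2,3,1,1,2,0]
Step 12: insert xen at [8, 9, 19, 21, 25] -> counters=[0,0,0,3,0,0,0,0,2,3,0,0,1,1,3,0,2,1,0,2,0,2,2,3,1,2,2,0]
Step 13: delete lo at [12, 14, 17, 22, 23] -> counters=[0,0,0,3,0,0,0,0,2,3,0,0,0,1,2,0,2,0,0,2,0,2,1,2,1,2,2,0]
Step 14: delete nfy at [3, 9, 13, 22, 24] -> counters=[0,0,0,2,0,0,0,0,2,2,0,0,0,0,2,0,2,0,0,2,0,2,0,2,0,2,2,0]
Step 15: insert p at [3, 7, 13, 15, 20] -> counters=[0,0,0,3,0,0,0,1,2,2,0,0,0,1,2,1,2,0,0,2,1,2,0,2,0,2,2,0]
Step 16: delete xen at [8, 9, 19, 21, 25] -> counters=[0,0,0,3,0,0,0,1,1,1,0,0,0,1,2,1,2,0,0,1,1,1,0,2,0,1,2,0]
Step 17: insert nfy at [3, 9, 13, 22, 24] -> counters=[0,0,0,4,0,0,0,1,1,2,0,0,0,2,2,1,2,0,0,1,1,1,1,2,1,1,2,0]
Final counters=[0,0,0,4,0,0,0,1,1,2,0,0,0,2,2,1,2,0,0,1,1,1,1,2,1,1,2,0] -> 16 nonzero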